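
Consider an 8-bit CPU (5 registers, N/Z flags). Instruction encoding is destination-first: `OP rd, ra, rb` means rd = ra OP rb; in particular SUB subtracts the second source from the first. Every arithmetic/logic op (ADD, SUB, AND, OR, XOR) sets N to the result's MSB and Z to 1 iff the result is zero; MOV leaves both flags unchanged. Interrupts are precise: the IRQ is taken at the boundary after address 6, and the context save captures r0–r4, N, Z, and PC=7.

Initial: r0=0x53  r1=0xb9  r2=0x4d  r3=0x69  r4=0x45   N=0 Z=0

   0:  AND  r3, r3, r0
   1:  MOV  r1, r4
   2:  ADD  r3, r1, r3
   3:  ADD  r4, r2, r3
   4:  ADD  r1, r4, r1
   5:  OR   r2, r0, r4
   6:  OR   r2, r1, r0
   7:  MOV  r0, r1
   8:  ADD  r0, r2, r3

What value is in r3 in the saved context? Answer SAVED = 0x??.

SAVED = 0x86

after  0: r0=0x53 r1=0xb9 r2=0x4d r3=0x41 r4=0x45  N=0 Z=0
after  1: r0=0x53 r1=0x45 r2=0x4d r3=0x41 r4=0x45  N=0 Z=0
after  2: r0=0x53 r1=0x45 r2=0x4d r3=0x86 r4=0x45  N=1 Z=0
after  3: r0=0x53 r1=0x45 r2=0x4d r3=0x86 r4=0xd3  N=1 Z=0
after  4: r0=0x53 r1=0x18 r2=0x4d r3=0x86 r4=0xd3  N=0 Z=0
after  5: r0=0x53 r1=0x18 r2=0xd3 r3=0x86 r4=0xd3  N=1 Z=0
after  6: r0=0x53 r1=0x18 r2=0x5b r3=0x86 r4=0xd3  N=0 Z=0
-- IRQ taken; context saved, return-PC = 7 --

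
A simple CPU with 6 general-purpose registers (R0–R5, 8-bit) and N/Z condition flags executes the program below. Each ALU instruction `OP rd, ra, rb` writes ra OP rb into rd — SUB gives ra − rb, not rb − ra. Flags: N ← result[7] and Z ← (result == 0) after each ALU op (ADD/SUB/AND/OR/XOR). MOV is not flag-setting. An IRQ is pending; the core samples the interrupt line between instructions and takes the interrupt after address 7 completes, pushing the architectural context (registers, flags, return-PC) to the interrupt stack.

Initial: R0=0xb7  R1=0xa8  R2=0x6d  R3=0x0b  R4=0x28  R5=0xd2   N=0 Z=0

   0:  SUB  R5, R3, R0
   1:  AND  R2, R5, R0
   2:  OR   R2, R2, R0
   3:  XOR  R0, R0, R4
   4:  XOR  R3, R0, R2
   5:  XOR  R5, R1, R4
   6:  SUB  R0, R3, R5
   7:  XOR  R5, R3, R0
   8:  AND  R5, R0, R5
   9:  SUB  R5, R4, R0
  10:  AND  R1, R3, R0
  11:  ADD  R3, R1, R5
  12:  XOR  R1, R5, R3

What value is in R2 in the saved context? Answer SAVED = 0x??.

SAVED = 0xb7

after  0: R0=0xb7 R1=0xa8 R2=0x6d R3=0x0b R4=0x28 R5=0x54  N=0 Z=0
after  1: R0=0xb7 R1=0xa8 R2=0x14 R3=0x0b R4=0x28 R5=0x54  N=0 Z=0
after  2: R0=0xb7 R1=0xa8 R2=0xb7 R3=0x0b R4=0x28 R5=0x54  N=1 Z=0
after  3: R0=0x9f R1=0xa8 R2=0xb7 R3=0x0b R4=0x28 R5=0x54  N=1 Z=0
after  4: R0=0x9f R1=0xa8 R2=0xb7 R3=0x28 R4=0x28 R5=0x54  N=0 Z=0
after  5: R0=0x9f R1=0xa8 R2=0xb7 R3=0x28 R4=0x28 R5=0x80  N=1 Z=0
after  6: R0=0xa8 R1=0xa8 R2=0xb7 R3=0x28 R4=0x28 R5=0x80  N=1 Z=0
after  7: R0=0xa8 R1=0xa8 R2=0xb7 R3=0x28 R4=0x28 R5=0x80  N=1 Z=0
-- IRQ taken; context saved, return-PC = 8 --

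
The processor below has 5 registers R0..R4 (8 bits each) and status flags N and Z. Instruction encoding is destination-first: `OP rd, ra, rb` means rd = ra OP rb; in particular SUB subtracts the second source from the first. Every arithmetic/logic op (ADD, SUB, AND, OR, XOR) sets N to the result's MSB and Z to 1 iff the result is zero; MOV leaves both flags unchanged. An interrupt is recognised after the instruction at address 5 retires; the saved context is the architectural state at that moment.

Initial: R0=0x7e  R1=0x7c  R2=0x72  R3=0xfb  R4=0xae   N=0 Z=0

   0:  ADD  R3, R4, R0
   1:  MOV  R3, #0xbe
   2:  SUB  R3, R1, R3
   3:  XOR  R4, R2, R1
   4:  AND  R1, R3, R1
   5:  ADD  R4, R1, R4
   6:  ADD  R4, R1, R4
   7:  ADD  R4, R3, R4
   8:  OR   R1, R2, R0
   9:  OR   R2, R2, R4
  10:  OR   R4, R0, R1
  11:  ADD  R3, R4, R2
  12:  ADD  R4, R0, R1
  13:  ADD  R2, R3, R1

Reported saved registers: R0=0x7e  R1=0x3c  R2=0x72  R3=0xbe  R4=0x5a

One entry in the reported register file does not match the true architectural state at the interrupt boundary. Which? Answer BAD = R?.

after  0: R0=0x7e R1=0x7c R2=0x72 R3=0x2c R4=0xae  N=0 Z=0
after  1: R0=0x7e R1=0x7c R2=0x72 R3=0xbe R4=0xae  N=0 Z=0
after  2: R0=0x7e R1=0x7c R2=0x72 R3=0xbe R4=0xae  N=1 Z=0
after  3: R0=0x7e R1=0x7c R2=0x72 R3=0xbe R4=0x0e  N=0 Z=0
after  4: R0=0x7e R1=0x3c R2=0x72 R3=0xbe R4=0x0e  N=0 Z=0
after  5: R0=0x7e R1=0x3c R2=0x72 R3=0xbe R4=0x4a  N=0 Z=0
-- IRQ taken; context saved, return-PC = 6 --
mismatch: R4: reported 0x5a vs actual 0x4a

BAD = R4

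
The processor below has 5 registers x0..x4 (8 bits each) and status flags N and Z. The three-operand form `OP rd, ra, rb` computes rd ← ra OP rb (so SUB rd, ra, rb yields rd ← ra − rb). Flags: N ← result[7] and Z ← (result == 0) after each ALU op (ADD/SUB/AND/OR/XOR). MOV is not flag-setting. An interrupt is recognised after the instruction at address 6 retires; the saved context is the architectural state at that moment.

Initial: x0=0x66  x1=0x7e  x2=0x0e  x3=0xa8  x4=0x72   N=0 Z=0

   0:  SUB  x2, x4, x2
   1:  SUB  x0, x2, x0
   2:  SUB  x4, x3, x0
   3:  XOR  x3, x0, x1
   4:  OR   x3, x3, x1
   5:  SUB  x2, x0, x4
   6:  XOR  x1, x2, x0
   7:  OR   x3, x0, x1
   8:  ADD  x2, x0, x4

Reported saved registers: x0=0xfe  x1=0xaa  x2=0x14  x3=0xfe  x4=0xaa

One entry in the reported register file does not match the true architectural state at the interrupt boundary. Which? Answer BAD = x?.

BAD = x2

after  0: x0=0x66 x1=0x7e x2=0x64 x3=0xa8 x4=0x72  N=0 Z=0
after  1: x0=0xfe x1=0x7e x2=0x64 x3=0xa8 x4=0x72  N=1 Z=0
after  2: x0=0xfe x1=0x7e x2=0x64 x3=0xa8 x4=0xaa  N=1 Z=0
after  3: x0=0xfe x1=0x7e x2=0x64 x3=0x80 x4=0xaa  N=1 Z=0
after  4: x0=0xfe x1=0x7e x2=0x64 x3=0xfe x4=0xaa  N=1 Z=0
after  5: x0=0xfe x1=0x7e x2=0x54 x3=0xfe x4=0xaa  N=0 Z=0
after  6: x0=0xfe x1=0xaa x2=0x54 x3=0xfe x4=0xaa  N=1 Z=0
-- IRQ taken; context saved, return-PC = 7 --
mismatch: x2: reported 0x14 vs actual 0x54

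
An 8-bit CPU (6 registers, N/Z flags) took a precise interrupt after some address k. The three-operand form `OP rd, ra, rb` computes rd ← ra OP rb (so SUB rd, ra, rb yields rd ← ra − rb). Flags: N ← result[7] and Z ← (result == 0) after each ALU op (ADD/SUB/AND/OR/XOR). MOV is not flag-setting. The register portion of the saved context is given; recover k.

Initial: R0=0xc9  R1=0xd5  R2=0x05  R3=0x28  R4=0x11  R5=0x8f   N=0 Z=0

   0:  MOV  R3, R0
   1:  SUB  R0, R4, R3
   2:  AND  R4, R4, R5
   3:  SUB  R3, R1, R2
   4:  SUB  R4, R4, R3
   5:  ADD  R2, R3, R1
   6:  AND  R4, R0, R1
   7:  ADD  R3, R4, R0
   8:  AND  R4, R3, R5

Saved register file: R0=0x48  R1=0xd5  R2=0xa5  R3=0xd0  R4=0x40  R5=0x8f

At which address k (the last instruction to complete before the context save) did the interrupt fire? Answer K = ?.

K = 6

after  0: R0=0xc9 R1=0xd5 R2=0x05 R3=0xc9 R4=0x11 R5=0x8f  N=0 Z=0
after  1: R0=0x48 R1=0xd5 R2=0x05 R3=0xc9 R4=0x11 R5=0x8f  N=0 Z=0
after  2: R0=0x48 R1=0xd5 R2=0x05 R3=0xc9 R4=0x01 R5=0x8f  N=0 Z=0
after  3: R0=0x48 R1=0xd5 R2=0x05 R3=0xd0 R4=0x01 R5=0x8f  N=1 Z=0
after  4: R0=0x48 R1=0xd5 R2=0x05 R3=0xd0 R4=0x31 R5=0x8f  N=0 Z=0
after  5: R0=0x48 R1=0xd5 R2=0xa5 R3=0xd0 R4=0x31 R5=0x8f  N=1 Z=0
after  6: R0=0x48 R1=0xd5 R2=0xa5 R3=0xd0 R4=0x40 R5=0x8f  N=0 Z=0
-- IRQ taken; context saved, return-PC = 7 --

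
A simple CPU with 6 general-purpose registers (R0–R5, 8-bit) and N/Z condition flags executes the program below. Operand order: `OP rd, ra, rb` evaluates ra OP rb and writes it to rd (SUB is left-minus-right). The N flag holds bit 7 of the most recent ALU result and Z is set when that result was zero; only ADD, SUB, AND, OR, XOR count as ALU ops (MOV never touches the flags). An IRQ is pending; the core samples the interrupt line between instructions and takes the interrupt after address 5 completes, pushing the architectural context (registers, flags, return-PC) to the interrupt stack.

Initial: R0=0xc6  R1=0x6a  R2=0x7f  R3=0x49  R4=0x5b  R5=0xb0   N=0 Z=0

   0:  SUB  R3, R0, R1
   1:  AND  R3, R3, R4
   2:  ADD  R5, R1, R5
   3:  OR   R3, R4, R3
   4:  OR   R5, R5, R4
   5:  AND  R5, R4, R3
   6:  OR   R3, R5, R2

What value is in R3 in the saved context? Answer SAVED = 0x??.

SAVED = 0x5b

after  0: R0=0xc6 R1=0x6a R2=0x7f R3=0x5c R4=0x5b R5=0xb0  N=0 Z=0
after  1: R0=0xc6 R1=0x6a R2=0x7f R3=0x58 R4=0x5b R5=0xb0  N=0 Z=0
after  2: R0=0xc6 R1=0x6a R2=0x7f R3=0x58 R4=0x5b R5=0x1a  N=0 Z=0
after  3: R0=0xc6 R1=0x6a R2=0x7f R3=0x5b R4=0x5b R5=0x1a  N=0 Z=0
after  4: R0=0xc6 R1=0x6a R2=0x7f R3=0x5b R4=0x5b R5=0x5b  N=0 Z=0
after  5: R0=0xc6 R1=0x6a R2=0x7f R3=0x5b R4=0x5b R5=0x5b  N=0 Z=0
-- IRQ taken; context saved, return-PC = 6 --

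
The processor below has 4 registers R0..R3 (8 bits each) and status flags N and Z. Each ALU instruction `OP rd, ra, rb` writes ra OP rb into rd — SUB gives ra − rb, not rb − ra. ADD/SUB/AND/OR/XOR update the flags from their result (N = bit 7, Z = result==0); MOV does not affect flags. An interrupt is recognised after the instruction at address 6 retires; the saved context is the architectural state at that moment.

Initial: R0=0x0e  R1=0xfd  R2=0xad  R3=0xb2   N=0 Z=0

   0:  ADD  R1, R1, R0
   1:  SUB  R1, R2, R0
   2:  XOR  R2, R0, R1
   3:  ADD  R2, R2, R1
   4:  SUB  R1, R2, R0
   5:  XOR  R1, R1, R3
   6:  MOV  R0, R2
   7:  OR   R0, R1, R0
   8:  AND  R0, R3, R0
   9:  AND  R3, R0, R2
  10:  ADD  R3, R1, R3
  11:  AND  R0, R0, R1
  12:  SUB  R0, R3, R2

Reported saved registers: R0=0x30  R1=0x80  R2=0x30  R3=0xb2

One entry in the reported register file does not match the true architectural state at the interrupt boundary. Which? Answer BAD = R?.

BAD = R1

after  0: R0=0x0e R1=0x0b R2=0xad R3=0xb2  N=0 Z=0
after  1: R0=0x0e R1=0x9f R2=0xad R3=0xb2  N=1 Z=0
after  2: R0=0x0e R1=0x9f R2=0x91 R3=0xb2  N=1 Z=0
after  3: R0=0x0e R1=0x9f R2=0x30 R3=0xb2  N=0 Z=0
after  4: R0=0x0e R1=0x22 R2=0x30 R3=0xb2  N=0 Z=0
after  5: R0=0x0e R1=0x90 R2=0x30 R3=0xb2  N=1 Z=0
after  6: R0=0x30 R1=0x90 R2=0x30 R3=0xb2  N=1 Z=0
-- IRQ taken; context saved, return-PC = 7 --
mismatch: R1: reported 0x80 vs actual 0x90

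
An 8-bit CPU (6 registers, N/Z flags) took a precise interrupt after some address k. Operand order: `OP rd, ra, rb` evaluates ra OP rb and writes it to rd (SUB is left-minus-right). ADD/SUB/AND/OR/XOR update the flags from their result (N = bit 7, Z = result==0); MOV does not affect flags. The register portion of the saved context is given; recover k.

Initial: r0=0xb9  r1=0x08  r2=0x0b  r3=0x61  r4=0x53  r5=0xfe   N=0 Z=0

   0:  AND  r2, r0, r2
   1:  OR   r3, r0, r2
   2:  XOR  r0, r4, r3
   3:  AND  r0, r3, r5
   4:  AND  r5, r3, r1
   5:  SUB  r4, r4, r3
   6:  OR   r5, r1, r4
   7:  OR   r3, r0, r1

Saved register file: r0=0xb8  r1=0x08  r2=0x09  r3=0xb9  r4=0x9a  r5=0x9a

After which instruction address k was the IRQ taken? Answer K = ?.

K = 6

after  0: r0=0xb9 r1=0x08 r2=0x09 r3=0x61 r4=0x53 r5=0xfe  N=0 Z=0
after  1: r0=0xb9 r1=0x08 r2=0x09 r3=0xb9 r4=0x53 r5=0xfe  N=1 Z=0
after  2: r0=0xea r1=0x08 r2=0x09 r3=0xb9 r4=0x53 r5=0xfe  N=1 Z=0
after  3: r0=0xb8 r1=0x08 r2=0x09 r3=0xb9 r4=0x53 r5=0xfe  N=1 Z=0
after  4: r0=0xb8 r1=0x08 r2=0x09 r3=0xb9 r4=0x53 r5=0x08  N=0 Z=0
after  5: r0=0xb8 r1=0x08 r2=0x09 r3=0xb9 r4=0x9a r5=0x08  N=1 Z=0
after  6: r0=0xb8 r1=0x08 r2=0x09 r3=0xb9 r4=0x9a r5=0x9a  N=1 Z=0
-- IRQ taken; context saved, return-PC = 7 --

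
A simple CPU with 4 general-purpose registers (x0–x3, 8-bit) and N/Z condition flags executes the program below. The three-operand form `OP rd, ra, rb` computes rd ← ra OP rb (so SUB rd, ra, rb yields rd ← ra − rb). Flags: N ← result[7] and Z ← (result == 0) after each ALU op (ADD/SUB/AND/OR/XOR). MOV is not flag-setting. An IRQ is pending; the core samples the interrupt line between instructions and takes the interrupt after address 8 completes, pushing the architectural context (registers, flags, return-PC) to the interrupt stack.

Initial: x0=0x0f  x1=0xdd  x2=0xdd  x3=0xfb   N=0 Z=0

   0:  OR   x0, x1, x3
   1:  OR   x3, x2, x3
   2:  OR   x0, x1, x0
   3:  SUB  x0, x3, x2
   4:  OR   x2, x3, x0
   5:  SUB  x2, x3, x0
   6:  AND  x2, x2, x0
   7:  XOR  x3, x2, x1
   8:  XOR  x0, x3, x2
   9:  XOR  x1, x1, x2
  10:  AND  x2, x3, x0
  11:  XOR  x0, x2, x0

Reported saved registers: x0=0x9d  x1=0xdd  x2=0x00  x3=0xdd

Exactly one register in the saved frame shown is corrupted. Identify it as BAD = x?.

after  0: x0=0xff x1=0xdd x2=0xdd x3=0xfb  N=1 Z=0
after  1: x0=0xff x1=0xdd x2=0xdd x3=0xff  N=1 Z=0
after  2: x0=0xff x1=0xdd x2=0xdd x3=0xff  N=1 Z=0
after  3: x0=0x22 x1=0xdd x2=0xdd x3=0xff  N=0 Z=0
after  4: x0=0x22 x1=0xdd x2=0xff x3=0xff  N=1 Z=0
after  5: x0=0x22 x1=0xdd x2=0xdd x3=0xff  N=1 Z=0
after  6: x0=0x22 x1=0xdd x2=0x00 x3=0xff  N=0 Z=1
after  7: x0=0x22 x1=0xdd x2=0x00 x3=0xdd  N=1 Z=0
after  8: x0=0xdd x1=0xdd x2=0x00 x3=0xdd  N=1 Z=0
-- IRQ taken; context saved, return-PC = 9 --
mismatch: x0: reported 0x9d vs actual 0xdd

BAD = x0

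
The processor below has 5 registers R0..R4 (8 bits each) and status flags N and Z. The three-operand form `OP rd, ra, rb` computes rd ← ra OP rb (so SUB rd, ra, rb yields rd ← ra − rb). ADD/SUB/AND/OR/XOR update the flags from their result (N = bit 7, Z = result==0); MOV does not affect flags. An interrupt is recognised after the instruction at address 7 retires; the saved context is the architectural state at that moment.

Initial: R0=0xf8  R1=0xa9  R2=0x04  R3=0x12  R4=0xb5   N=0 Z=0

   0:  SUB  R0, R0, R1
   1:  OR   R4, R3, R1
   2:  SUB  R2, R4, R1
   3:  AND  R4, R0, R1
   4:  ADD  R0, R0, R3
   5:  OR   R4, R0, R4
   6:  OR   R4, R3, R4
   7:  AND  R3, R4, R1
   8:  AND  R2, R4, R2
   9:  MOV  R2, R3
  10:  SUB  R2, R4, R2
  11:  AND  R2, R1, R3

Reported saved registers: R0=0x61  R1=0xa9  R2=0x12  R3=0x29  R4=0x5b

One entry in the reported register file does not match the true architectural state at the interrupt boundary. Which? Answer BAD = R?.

BAD = R4

after  0: R0=0x4f R1=0xa9 R2=0x04 R3=0x12 R4=0xb5  N=0 Z=0
after  1: R0=0x4f R1=0xa9 R2=0x04 R3=0x12 R4=0xbb  N=1 Z=0
after  2: R0=0x4f R1=0xa9 R2=0x12 R3=0x12 R4=0xbb  N=0 Z=0
after  3: R0=0x4f R1=0xa9 R2=0x12 R3=0x12 R4=0x09  N=0 Z=0
after  4: R0=0x61 R1=0xa9 R2=0x12 R3=0x12 R4=0x09  N=0 Z=0
after  5: R0=0x61 R1=0xa9 R2=0x12 R3=0x12 R4=0x69  N=0 Z=0
after  6: R0=0x61 R1=0xa9 R2=0x12 R3=0x12 R4=0x7b  N=0 Z=0
after  7: R0=0x61 R1=0xa9 R2=0x12 R3=0x29 R4=0x7b  N=0 Z=0
-- IRQ taken; context saved, return-PC = 8 --
mismatch: R4: reported 0x5b vs actual 0x7b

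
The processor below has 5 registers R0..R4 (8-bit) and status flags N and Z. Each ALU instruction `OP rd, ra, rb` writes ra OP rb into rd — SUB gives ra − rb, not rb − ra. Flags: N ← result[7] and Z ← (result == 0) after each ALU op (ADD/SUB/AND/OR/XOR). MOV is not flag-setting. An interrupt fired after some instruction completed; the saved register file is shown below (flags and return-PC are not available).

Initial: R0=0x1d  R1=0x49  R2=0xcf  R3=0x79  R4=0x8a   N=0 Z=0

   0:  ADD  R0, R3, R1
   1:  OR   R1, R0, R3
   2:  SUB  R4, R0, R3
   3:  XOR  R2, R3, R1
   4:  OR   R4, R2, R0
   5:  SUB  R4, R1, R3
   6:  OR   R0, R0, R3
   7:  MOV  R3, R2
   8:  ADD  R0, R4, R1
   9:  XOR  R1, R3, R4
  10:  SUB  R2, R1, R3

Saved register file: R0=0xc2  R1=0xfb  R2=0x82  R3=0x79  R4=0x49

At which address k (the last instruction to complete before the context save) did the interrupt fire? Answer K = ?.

K = 3

after  0: R0=0xc2 R1=0x49 R2=0xcf R3=0x79 R4=0x8a  N=1 Z=0
after  1: R0=0xc2 R1=0xfb R2=0xcf R3=0x79 R4=0x8a  N=1 Z=0
after  2: R0=0xc2 R1=0xfb R2=0xcf R3=0x79 R4=0x49  N=0 Z=0
after  3: R0=0xc2 R1=0xfb R2=0x82 R3=0x79 R4=0x49  N=1 Z=0
-- IRQ taken; context saved, return-PC = 4 --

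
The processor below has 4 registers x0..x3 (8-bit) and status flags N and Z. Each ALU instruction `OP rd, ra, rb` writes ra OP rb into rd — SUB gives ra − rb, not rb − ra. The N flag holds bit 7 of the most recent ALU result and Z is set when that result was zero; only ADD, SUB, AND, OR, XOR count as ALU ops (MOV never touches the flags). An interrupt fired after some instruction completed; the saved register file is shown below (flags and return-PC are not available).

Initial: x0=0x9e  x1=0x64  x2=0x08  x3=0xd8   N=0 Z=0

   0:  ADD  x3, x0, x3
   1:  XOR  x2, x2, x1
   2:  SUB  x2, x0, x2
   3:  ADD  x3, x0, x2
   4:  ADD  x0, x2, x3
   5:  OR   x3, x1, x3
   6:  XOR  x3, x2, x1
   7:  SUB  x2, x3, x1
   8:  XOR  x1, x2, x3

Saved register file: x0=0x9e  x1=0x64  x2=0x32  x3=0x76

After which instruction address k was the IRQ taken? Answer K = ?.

after  0: x0=0x9e x1=0x64 x2=0x08 x3=0x76  N=0 Z=0
after  1: x0=0x9e x1=0x64 x2=0x6c x3=0x76  N=0 Z=0
after  2: x0=0x9e x1=0x64 x2=0x32 x3=0x76  N=0 Z=0
-- IRQ taken; context saved, return-PC = 3 --

K = 2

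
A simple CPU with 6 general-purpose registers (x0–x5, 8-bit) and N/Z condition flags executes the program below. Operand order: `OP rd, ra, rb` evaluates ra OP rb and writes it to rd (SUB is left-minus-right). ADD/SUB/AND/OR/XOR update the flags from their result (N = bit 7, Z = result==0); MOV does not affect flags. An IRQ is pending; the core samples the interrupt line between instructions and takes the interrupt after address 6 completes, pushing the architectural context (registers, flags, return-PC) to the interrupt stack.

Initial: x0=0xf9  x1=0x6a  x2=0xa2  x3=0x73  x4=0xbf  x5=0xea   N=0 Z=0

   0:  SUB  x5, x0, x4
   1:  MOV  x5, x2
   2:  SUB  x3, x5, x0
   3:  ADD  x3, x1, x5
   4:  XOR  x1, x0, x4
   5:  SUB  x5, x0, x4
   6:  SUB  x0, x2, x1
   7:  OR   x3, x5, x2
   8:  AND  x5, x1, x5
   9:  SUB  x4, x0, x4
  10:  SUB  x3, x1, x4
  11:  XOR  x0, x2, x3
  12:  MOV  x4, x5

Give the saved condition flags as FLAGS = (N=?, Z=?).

FLAGS = (N=0, Z=0)

after  0: x0=0xf9 x1=0x6a x2=0xa2 x3=0x73 x4=0xbf x5=0x3a  N=0 Z=0
after  1: x0=0xf9 x1=0x6a x2=0xa2 x3=0x73 x4=0xbf x5=0xa2  N=0 Z=0
after  2: x0=0xf9 x1=0x6a x2=0xa2 x3=0xa9 x4=0xbf x5=0xa2  N=1 Z=0
after  3: x0=0xf9 x1=0x6a x2=0xa2 x3=0x0c x4=0xbf x5=0xa2  N=0 Z=0
after  4: x0=0xf9 x1=0x46 x2=0xa2 x3=0x0c x4=0xbf x5=0xa2  N=0 Z=0
after  5: x0=0xf9 x1=0x46 x2=0xa2 x3=0x0c x4=0xbf x5=0x3a  N=0 Z=0
after  6: x0=0x5c x1=0x46 x2=0xa2 x3=0x0c x4=0xbf x5=0x3a  N=0 Z=0
-- IRQ taken; context saved, return-PC = 7 --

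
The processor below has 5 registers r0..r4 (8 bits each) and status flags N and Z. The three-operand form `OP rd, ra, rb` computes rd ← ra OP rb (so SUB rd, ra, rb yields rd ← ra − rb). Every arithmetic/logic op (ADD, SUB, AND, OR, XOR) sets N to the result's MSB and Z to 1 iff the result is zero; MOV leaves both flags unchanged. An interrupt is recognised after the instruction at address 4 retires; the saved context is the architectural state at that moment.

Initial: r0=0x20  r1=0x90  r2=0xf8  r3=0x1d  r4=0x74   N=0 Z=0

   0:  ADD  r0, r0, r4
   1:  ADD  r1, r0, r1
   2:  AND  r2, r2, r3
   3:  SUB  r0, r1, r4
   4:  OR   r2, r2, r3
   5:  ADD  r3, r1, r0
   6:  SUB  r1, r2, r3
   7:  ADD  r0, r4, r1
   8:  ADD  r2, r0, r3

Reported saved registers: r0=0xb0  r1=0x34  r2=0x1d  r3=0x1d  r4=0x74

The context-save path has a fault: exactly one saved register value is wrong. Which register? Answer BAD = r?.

BAD = r1

after  0: r0=0x94 r1=0x90 r2=0xf8 r3=0x1d r4=0x74  N=1 Z=0
after  1: r0=0x94 r1=0x24 r2=0xf8 r3=0x1d r4=0x74  N=0 Z=0
after  2: r0=0x94 r1=0x24 r2=0x18 r3=0x1d r4=0x74  N=0 Z=0
after  3: r0=0xb0 r1=0x24 r2=0x18 r3=0x1d r4=0x74  N=1 Z=0
after  4: r0=0xb0 r1=0x24 r2=0x1d r3=0x1d r4=0x74  N=0 Z=0
-- IRQ taken; context saved, return-PC = 5 --
mismatch: r1: reported 0x34 vs actual 0x24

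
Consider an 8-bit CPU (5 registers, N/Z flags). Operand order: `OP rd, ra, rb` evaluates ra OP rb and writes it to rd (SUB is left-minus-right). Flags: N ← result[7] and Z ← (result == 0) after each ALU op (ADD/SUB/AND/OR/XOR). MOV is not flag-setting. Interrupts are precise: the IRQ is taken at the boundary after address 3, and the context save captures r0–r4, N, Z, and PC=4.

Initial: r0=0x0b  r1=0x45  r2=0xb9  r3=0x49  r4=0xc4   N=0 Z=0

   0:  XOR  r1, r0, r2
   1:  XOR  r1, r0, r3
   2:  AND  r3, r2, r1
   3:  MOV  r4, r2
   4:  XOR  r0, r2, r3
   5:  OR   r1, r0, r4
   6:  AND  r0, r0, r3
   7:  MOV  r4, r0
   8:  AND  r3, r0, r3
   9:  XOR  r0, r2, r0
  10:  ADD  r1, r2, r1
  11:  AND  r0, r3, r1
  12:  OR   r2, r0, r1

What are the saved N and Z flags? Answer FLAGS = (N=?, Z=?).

after  0: r0=0x0b r1=0xb2 r2=0xb9 r3=0x49 r4=0xc4  N=1 Z=0
after  1: r0=0x0b r1=0x42 r2=0xb9 r3=0x49 r4=0xc4  N=0 Z=0
after  2: r0=0x0b r1=0x42 r2=0xb9 r3=0x00 r4=0xc4  N=0 Z=1
after  3: r0=0x0b r1=0x42 r2=0xb9 r3=0x00 r4=0xb9  N=0 Z=1
-- IRQ taken; context saved, return-PC = 4 --

FLAGS = (N=0, Z=1)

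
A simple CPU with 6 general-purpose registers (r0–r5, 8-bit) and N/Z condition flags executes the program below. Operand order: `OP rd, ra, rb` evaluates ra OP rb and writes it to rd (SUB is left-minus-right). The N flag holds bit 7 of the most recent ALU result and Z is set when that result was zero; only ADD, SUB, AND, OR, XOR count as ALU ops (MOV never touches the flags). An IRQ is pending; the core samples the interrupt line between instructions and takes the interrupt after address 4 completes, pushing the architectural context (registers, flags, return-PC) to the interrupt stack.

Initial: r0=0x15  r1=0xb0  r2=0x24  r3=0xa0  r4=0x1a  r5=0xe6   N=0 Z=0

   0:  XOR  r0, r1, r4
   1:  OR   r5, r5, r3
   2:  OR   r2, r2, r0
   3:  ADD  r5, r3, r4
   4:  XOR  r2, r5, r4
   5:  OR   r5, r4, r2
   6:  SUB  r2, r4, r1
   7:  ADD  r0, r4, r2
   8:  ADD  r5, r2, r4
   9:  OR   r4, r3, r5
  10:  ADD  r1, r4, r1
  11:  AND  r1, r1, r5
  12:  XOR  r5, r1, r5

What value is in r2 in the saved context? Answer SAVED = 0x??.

SAVED = 0xa0

after  0: r0=0xaa r1=0xb0 r2=0x24 r3=0xa0 r4=0x1a r5=0xe6  N=1 Z=0
after  1: r0=0xaa r1=0xb0 r2=0x24 r3=0xa0 r4=0x1a r5=0xe6  N=1 Z=0
after  2: r0=0xaa r1=0xb0 r2=0xae r3=0xa0 r4=0x1a r5=0xe6  N=1 Z=0
after  3: r0=0xaa r1=0xb0 r2=0xae r3=0xa0 r4=0x1a r5=0xba  N=1 Z=0
after  4: r0=0xaa r1=0xb0 r2=0xa0 r3=0xa0 r4=0x1a r5=0xba  N=1 Z=0
-- IRQ taken; context saved, return-PC = 5 --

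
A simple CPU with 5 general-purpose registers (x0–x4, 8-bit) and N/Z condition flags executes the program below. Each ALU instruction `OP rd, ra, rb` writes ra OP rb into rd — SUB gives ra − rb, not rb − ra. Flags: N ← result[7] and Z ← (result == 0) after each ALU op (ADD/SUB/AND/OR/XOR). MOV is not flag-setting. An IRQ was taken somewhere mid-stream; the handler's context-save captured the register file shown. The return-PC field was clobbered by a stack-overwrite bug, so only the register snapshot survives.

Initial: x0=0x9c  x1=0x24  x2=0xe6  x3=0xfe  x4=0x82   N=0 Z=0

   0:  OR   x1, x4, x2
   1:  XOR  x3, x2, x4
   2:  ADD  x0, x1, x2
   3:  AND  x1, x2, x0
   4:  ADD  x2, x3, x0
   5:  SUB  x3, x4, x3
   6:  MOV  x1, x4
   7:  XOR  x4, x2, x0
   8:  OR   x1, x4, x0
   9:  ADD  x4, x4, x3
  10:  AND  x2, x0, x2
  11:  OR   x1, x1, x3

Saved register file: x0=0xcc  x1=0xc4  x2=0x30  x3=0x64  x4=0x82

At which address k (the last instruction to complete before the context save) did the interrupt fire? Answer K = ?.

after  0: x0=0x9c x1=0xe6 x2=0xe6 x3=0xfe x4=0x82  N=1 Z=0
after  1: x0=0x9c x1=0xe6 x2=0xe6 x3=0x64 x4=0x82  N=0 Z=0
after  2: x0=0xcc x1=0xe6 x2=0xe6 x3=0x64 x4=0x82  N=1 Z=0
after  3: x0=0xcc x1=0xc4 x2=0xe6 x3=0x64 x4=0x82  N=1 Z=0
after  4: x0=0xcc x1=0xc4 x2=0x30 x3=0x64 x4=0x82  N=0 Z=0
-- IRQ taken; context saved, return-PC = 5 --

K = 4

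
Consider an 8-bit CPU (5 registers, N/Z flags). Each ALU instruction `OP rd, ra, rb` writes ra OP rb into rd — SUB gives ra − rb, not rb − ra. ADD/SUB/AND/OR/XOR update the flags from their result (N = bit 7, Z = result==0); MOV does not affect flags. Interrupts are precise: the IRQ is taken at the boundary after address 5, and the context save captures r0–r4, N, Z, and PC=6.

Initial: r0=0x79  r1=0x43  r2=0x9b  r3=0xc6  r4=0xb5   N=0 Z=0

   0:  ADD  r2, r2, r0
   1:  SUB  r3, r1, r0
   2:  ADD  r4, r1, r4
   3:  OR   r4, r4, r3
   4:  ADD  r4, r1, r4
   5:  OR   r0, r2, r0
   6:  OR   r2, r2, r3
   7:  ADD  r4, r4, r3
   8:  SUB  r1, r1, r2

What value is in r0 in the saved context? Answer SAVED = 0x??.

after  0: r0=0x79 r1=0x43 r2=0x14 r3=0xc6 r4=0xb5  N=0 Z=0
after  1: r0=0x79 r1=0x43 r2=0x14 r3=0xca r4=0xb5  N=1 Z=0
after  2: r0=0x79 r1=0x43 r2=0x14 r3=0xca r4=0xf8  N=1 Z=0
after  3: r0=0x79 r1=0x43 r2=0x14 r3=0xca r4=0xfa  N=1 Z=0
after  4: r0=0x79 r1=0x43 r2=0x14 r3=0xca r4=0x3d  N=0 Z=0
after  5: r0=0x7d r1=0x43 r2=0x14 r3=0xca r4=0x3d  N=0 Z=0
-- IRQ taken; context saved, return-PC = 6 --

SAVED = 0x7d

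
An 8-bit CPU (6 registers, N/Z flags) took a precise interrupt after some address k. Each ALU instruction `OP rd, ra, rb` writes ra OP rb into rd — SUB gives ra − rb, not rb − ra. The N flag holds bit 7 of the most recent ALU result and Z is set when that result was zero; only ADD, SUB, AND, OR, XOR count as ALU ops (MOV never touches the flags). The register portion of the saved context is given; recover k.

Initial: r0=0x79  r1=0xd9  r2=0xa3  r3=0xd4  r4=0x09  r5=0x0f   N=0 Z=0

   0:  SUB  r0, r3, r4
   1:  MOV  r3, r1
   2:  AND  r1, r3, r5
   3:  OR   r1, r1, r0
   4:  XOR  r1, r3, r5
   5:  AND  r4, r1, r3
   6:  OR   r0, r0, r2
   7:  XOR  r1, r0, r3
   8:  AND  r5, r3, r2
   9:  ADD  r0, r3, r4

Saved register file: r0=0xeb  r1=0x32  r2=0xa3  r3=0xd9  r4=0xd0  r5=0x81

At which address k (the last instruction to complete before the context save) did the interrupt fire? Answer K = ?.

K = 8

after  0: r0=0xcb r1=0xd9 r2=0xa3 r3=0xd4 r4=0x09 r5=0x0f  N=1 Z=0
after  1: r0=0xcb r1=0xd9 r2=0xa3 r3=0xd9 r4=0x09 r5=0x0f  N=1 Z=0
after  2: r0=0xcb r1=0x09 r2=0xa3 r3=0xd9 r4=0x09 r5=0x0f  N=0 Z=0
after  3: r0=0xcb r1=0xcb r2=0xa3 r3=0xd9 r4=0x09 r5=0x0f  N=1 Z=0
after  4: r0=0xcb r1=0xd6 r2=0xa3 r3=0xd9 r4=0x09 r5=0x0f  N=1 Z=0
after  5: r0=0xcb r1=0xd6 r2=0xa3 r3=0xd9 r4=0xd0 r5=0x0f  N=1 Z=0
after  6: r0=0xeb r1=0xd6 r2=0xa3 r3=0xd9 r4=0xd0 r5=0x0f  N=1 Z=0
after  7: r0=0xeb r1=0x32 r2=0xa3 r3=0xd9 r4=0xd0 r5=0x0f  N=0 Z=0
after  8: r0=0xeb r1=0x32 r2=0xa3 r3=0xd9 r4=0xd0 r5=0x81  N=1 Z=0
-- IRQ taken; context saved, return-PC = 9 --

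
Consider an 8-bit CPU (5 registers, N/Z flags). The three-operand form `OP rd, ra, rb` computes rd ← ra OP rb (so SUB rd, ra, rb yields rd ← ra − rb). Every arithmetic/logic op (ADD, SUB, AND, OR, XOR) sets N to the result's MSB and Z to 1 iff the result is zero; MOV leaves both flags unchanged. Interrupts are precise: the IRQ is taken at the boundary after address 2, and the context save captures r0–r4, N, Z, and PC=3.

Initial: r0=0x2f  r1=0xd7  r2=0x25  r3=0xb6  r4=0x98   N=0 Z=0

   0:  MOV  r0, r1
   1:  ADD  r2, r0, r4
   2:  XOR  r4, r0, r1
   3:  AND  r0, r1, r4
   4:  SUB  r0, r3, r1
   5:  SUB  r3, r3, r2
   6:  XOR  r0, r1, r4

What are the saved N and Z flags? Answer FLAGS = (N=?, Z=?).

FLAGS = (N=0, Z=1)

after  0: r0=0xd7 r1=0xd7 r2=0x25 r3=0xb6 r4=0x98  N=0 Z=0
after  1: r0=0xd7 r1=0xd7 r2=0x6f r3=0xb6 r4=0x98  N=0 Z=0
after  2: r0=0xd7 r1=0xd7 r2=0x6f r3=0xb6 r4=0x00  N=0 Z=1
-- IRQ taken; context saved, return-PC = 3 --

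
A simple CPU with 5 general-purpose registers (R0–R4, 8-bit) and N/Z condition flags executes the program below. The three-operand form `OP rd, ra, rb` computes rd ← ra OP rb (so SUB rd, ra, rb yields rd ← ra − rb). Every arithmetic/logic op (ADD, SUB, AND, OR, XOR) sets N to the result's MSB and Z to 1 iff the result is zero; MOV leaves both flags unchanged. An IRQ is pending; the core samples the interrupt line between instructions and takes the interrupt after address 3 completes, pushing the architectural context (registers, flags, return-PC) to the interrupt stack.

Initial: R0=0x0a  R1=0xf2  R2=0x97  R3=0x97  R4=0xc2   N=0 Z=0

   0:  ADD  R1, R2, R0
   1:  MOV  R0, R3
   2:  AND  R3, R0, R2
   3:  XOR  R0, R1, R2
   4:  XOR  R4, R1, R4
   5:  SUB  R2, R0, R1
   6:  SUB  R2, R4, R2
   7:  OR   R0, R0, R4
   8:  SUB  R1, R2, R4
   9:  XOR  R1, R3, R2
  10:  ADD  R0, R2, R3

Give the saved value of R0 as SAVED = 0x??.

after  0: R0=0x0a R1=0xa1 R2=0x97 R3=0x97 R4=0xc2  N=1 Z=0
after  1: R0=0x97 R1=0xa1 R2=0x97 R3=0x97 R4=0xc2  N=1 Z=0
after  2: R0=0x97 R1=0xa1 R2=0x97 R3=0x97 R4=0xc2  N=1 Z=0
after  3: R0=0x36 R1=0xa1 R2=0x97 R3=0x97 R4=0xc2  N=0 Z=0
-- IRQ taken; context saved, return-PC = 4 --

SAVED = 0x36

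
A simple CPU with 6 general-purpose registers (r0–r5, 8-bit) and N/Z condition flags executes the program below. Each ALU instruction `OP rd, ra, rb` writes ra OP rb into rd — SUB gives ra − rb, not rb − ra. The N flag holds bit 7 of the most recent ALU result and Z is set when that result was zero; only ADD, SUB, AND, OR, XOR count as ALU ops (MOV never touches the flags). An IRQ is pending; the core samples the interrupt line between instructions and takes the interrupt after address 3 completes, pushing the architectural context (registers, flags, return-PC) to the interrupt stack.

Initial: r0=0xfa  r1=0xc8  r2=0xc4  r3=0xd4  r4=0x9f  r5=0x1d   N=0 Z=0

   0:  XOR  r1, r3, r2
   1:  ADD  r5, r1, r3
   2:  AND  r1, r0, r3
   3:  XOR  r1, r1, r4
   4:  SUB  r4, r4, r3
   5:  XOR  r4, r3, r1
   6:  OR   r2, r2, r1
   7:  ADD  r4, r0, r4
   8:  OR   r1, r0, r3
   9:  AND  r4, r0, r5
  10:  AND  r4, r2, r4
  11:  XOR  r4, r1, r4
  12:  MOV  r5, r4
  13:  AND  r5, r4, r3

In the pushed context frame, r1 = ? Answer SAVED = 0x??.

SAVED = 0x4f

after  0: r0=0xfa r1=0x10 r2=0xc4 r3=0xd4 r4=0x9f r5=0x1d  N=0 Z=0
after  1: r0=0xfa r1=0x10 r2=0xc4 r3=0xd4 r4=0x9f r5=0xe4  N=1 Z=0
after  2: r0=0xfa r1=0xd0 r2=0xc4 r3=0xd4 r4=0x9f r5=0xe4  N=1 Z=0
after  3: r0=0xfa r1=0x4f r2=0xc4 r3=0xd4 r4=0x9f r5=0xe4  N=0 Z=0
-- IRQ taken; context saved, return-PC = 4 --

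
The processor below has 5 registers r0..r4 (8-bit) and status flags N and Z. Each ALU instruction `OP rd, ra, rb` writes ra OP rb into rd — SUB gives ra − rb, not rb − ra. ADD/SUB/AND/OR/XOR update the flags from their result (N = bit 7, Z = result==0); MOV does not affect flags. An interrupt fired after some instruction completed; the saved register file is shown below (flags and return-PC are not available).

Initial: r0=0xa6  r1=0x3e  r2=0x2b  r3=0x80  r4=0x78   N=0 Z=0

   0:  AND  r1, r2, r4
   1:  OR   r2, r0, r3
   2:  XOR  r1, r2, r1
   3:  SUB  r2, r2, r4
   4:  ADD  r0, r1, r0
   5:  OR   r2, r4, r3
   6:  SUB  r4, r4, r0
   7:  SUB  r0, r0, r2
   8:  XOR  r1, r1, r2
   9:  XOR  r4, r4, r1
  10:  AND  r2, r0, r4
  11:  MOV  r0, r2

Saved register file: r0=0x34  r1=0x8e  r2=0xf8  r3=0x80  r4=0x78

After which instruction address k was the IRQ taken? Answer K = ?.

K = 5

after  0: r0=0xa6 r1=0x28 r2=0x2b r3=0x80 r4=0x78  N=0 Z=0
after  1: r0=0xa6 r1=0x28 r2=0xa6 r3=0x80 r4=0x78  N=1 Z=0
after  2: r0=0xa6 r1=0x8e r2=0xa6 r3=0x80 r4=0x78  N=1 Z=0
after  3: r0=0xa6 r1=0x8e r2=0x2e r3=0x80 r4=0x78  N=0 Z=0
after  4: r0=0x34 r1=0x8e r2=0x2e r3=0x80 r4=0x78  N=0 Z=0
after  5: r0=0x34 r1=0x8e r2=0xf8 r3=0x80 r4=0x78  N=1 Z=0
-- IRQ taken; context saved, return-PC = 6 --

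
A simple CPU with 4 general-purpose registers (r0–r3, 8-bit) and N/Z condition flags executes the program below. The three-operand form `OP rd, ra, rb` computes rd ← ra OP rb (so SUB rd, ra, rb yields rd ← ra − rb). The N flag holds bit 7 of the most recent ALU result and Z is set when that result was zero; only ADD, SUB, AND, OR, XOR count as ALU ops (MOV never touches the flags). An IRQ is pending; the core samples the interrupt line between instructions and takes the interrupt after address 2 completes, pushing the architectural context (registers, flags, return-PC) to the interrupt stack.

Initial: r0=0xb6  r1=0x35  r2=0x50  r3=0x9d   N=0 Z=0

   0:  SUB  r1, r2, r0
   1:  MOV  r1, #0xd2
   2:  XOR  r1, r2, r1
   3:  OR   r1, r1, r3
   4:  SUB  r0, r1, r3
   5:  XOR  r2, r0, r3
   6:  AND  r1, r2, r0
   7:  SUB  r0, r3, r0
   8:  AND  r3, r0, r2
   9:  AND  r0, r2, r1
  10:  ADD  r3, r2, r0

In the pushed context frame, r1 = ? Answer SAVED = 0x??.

after  0: r0=0xb6 r1=0x9a r2=0x50 r3=0x9d  N=1 Z=0
after  1: r0=0xb6 r1=0xd2 r2=0x50 r3=0x9d  N=1 Z=0
after  2: r0=0xb6 r1=0x82 r2=0x50 r3=0x9d  N=1 Z=0
-- IRQ taken; context saved, return-PC = 3 --

SAVED = 0x82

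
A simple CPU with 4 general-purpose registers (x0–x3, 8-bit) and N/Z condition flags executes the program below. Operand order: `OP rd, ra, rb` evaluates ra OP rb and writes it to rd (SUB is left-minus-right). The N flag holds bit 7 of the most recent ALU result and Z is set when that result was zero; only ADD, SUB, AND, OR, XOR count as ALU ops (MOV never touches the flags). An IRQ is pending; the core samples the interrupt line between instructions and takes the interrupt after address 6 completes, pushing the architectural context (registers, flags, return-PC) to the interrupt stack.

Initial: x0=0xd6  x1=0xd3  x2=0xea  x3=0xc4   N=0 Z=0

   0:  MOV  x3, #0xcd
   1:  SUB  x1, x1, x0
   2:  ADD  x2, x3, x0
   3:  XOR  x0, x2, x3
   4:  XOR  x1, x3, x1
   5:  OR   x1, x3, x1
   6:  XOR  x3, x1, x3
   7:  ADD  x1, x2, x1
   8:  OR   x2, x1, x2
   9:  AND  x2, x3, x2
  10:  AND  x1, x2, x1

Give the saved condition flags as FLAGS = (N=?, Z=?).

after  0: x0=0xd6 x1=0xd3 x2=0xea x3=0xcd  N=0 Z=0
after  1: x0=0xd6 x1=0xfd x2=0xea x3=0xcd  N=1 Z=0
after  2: x0=0xd6 x1=0xfd x2=0xa3 x3=0xcd  N=1 Z=0
after  3: x0=0x6e x1=0xfd x2=0xa3 x3=0xcd  N=0 Z=0
after  4: x0=0x6e x1=0x30 x2=0xa3 x3=0xcd  N=0 Z=0
after  5: x0=0x6e x1=0xfd x2=0xa3 x3=0xcd  N=1 Z=0
after  6: x0=0x6e x1=0xfd x2=0xa3 x3=0x30  N=0 Z=0
-- IRQ taken; context saved, return-PC = 7 --

FLAGS = (N=0, Z=0)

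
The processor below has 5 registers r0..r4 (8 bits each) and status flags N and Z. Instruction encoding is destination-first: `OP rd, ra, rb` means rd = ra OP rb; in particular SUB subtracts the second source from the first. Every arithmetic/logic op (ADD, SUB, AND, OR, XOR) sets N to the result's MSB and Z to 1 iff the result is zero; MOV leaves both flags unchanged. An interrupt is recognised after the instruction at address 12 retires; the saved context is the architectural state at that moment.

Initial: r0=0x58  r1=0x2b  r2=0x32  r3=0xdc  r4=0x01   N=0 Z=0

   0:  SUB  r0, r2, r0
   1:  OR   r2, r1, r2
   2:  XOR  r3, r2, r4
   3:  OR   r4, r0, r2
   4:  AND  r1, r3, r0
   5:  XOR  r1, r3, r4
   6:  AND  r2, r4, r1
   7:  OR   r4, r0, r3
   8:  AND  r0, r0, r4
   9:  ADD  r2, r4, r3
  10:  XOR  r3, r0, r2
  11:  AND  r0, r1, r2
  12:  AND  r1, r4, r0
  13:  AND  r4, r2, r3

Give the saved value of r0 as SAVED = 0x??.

SAVED = 0x00

after  0: r0=0xda r1=0x2b r2=0x32 r3=0xdc r4=0x01  N=1 Z=0
after  1: r0=0xda r1=0x2b r2=0x3b r3=0xdc r4=0x01  N=0 Z=0
after  2: r0=0xda r1=0x2b r2=0x3b r3=0x3a r4=0x01  N=0 Z=0
after  3: r0=0xda r1=0x2b r2=0x3b r3=0x3a r4=0xfb  N=1 Z=0
after  4: r0=0xda r1=0x1a r2=0x3b r3=0x3a r4=0xfb  N=0 Z=0
after  5: r0=0xda r1=0xc1 r2=0x3b r3=0x3a r4=0xfb  N=1 Z=0
after  6: r0=0xda r1=0xc1 r2=0xc1 r3=0x3a r4=0xfb  N=1 Z=0
after  7: r0=0xda r1=0xc1 r2=0xc1 r3=0x3a r4=0xfa  N=1 Z=0
after  8: r0=0xda r1=0xc1 r2=0xc1 r3=0x3a r4=0xfa  N=1 Z=0
after  9: r0=0xda r1=0xc1 r2=0x34 r3=0x3a r4=0xfa  N=0 Z=0
after 10: r0=0xda r1=0xc1 r2=0x34 r3=0xee r4=0xfa  N=1 Z=0
after 11: r0=0x00 r1=0xc1 r2=0x34 r3=0xee r4=0xfa  N=0 Z=1
after 12: r0=0x00 r1=0x00 r2=0x34 r3=0xee r4=0xfa  N=0 Z=1
-- IRQ taken; context saved, return-PC = 13 --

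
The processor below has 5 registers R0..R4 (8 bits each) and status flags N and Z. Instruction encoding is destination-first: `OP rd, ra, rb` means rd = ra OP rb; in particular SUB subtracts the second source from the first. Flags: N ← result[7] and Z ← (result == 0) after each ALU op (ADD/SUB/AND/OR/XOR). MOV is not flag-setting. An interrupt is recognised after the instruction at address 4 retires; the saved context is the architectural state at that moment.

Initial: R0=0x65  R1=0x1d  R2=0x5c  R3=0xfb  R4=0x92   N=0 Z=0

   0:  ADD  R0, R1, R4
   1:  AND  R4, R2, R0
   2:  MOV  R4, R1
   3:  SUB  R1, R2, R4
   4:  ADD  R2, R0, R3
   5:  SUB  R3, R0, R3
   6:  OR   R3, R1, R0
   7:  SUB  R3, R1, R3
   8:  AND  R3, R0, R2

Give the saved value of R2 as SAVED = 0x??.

SAVED = 0xaa

after  0: R0=0xaf R1=0x1d R2=0x5c R3=0xfb R4=0x92  N=1 Z=0
after  1: R0=0xaf R1=0x1d R2=0x5c R3=0xfb R4=0x0c  N=0 Z=0
after  2: R0=0xaf R1=0x1d R2=0x5c R3=0xfb R4=0x1d  N=0 Z=0
after  3: R0=0xaf R1=0x3f R2=0x5c R3=0xfb R4=0x1d  N=0 Z=0
after  4: R0=0xaf R1=0x3f R2=0xaa R3=0xfb R4=0x1d  N=1 Z=0
-- IRQ taken; context saved, return-PC = 5 --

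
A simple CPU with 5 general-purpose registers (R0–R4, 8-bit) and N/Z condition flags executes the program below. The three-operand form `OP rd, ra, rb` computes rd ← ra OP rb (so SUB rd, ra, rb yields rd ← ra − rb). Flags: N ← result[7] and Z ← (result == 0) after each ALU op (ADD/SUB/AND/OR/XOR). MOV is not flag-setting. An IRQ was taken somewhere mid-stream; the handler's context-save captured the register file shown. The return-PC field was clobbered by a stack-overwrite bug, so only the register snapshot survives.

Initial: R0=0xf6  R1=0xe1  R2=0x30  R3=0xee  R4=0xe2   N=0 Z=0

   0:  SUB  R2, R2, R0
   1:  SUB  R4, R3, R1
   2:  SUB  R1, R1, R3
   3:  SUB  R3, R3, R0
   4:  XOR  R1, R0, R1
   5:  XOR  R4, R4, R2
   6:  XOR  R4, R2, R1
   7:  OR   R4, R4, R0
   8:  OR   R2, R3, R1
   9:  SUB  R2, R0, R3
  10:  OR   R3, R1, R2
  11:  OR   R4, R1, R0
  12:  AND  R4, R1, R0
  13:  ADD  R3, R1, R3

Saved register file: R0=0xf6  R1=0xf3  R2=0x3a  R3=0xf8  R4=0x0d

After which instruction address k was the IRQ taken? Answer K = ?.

K = 3

after  0: R0=0xf6 R1=0xe1 R2=0x3a R3=0xee R4=0xe2  N=0 Z=0
after  1: R0=0xf6 R1=0xe1 R2=0x3a R3=0xee R4=0x0d  N=0 Z=0
after  2: R0=0xf6 R1=0xf3 R2=0x3a R3=0xee R4=0x0d  N=1 Z=0
after  3: R0=0xf6 R1=0xf3 R2=0x3a R3=0xf8 R4=0x0d  N=1 Z=0
-- IRQ taken; context saved, return-PC = 4 --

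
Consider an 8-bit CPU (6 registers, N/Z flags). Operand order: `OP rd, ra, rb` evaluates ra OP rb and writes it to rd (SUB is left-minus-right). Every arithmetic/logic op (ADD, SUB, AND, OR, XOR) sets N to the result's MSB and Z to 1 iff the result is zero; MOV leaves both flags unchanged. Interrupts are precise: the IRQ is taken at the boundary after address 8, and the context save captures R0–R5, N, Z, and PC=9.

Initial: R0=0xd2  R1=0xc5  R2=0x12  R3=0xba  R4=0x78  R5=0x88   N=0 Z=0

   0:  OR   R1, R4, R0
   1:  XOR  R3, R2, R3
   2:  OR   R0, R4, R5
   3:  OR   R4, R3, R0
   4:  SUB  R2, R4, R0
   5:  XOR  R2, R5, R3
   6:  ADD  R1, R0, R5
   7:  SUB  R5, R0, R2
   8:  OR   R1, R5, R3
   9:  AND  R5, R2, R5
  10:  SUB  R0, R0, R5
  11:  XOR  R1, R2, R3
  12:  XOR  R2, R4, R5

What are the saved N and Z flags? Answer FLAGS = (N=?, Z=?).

after  0: R0=0xd2 R1=0xfa R2=0x12 R3=0xba R4=0x78 R5=0x88  N=1 Z=0
after  1: R0=0xd2 R1=0xfa R2=0x12 R3=0xa8 R4=0x78 R5=0x88  N=1 Z=0
after  2: R0=0xf8 R1=0xfa R2=0x12 R3=0xa8 R4=0x78 R5=0x88  N=1 Z=0
after  3: R0=0xf8 R1=0xfa R2=0x12 R3=0xa8 R4=0xf8 R5=0x88  N=1 Z=0
after  4: R0=0xf8 R1=0xfa R2=0x00 R3=0xa8 R4=0xf8 R5=0x88  N=0 Z=1
after  5: R0=0xf8 R1=0xfa R2=0x20 R3=0xa8 R4=0xf8 R5=0x88  N=0 Z=0
after  6: R0=0xf8 R1=0x80 R2=0x20 R3=0xa8 R4=0xf8 R5=0x88  N=1 Z=0
after  7: R0=0xf8 R1=0x80 R2=0x20 R3=0xa8 R4=0xf8 R5=0xd8  N=1 Z=0
after  8: R0=0xf8 R1=0xf8 R2=0x20 R3=0xa8 R4=0xf8 R5=0xd8  N=1 Z=0
-- IRQ taken; context saved, return-PC = 9 --

FLAGS = (N=1, Z=0)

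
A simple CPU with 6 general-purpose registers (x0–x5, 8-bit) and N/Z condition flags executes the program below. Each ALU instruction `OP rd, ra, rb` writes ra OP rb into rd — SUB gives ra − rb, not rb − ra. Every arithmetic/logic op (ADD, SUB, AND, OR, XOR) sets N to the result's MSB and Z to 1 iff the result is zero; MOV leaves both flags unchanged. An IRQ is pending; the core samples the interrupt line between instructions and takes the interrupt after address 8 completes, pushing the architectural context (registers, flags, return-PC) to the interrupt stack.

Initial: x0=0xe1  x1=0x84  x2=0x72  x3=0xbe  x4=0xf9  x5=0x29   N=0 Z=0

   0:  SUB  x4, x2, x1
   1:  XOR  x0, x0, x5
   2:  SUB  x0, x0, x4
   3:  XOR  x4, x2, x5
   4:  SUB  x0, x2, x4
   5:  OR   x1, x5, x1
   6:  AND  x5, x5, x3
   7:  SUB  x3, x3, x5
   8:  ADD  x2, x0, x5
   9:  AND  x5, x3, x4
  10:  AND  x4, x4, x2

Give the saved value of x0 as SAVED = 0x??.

after  0: x0=0xe1 x1=0x84 x2=0x72 x3=0xbe x4=0xee x5=0x29  N=1 Z=0
after  1: x0=0xc8 x1=0x84 x2=0x72 x3=0xbe x4=0xee x5=0x29  N=1 Z=0
after  2: x0=0xda x1=0x84 x2=0x72 x3=0xbe x4=0xee x5=0x29  N=1 Z=0
after  3: x0=0xda x1=0x84 x2=0x72 x3=0xbe x4=0x5b x5=0x29  N=0 Z=0
after  4: x0=0x17 x1=0x84 x2=0x72 x3=0xbe x4=0x5b x5=0x29  N=0 Z=0
after  5: x0=0x17 x1=0xad x2=0x72 x3=0xbe x4=0x5b x5=0x29  N=1 Z=0
after  6: x0=0x17 x1=0xad x2=0x72 x3=0xbe x4=0x5b x5=0x28  N=0 Z=0
after  7: x0=0x17 x1=0xad x2=0x72 x3=0x96 x4=0x5b x5=0x28  N=1 Z=0
after  8: x0=0x17 x1=0xad x2=0x3f x3=0x96 x4=0x5b x5=0x28  N=0 Z=0
-- IRQ taken; context saved, return-PC = 9 --

SAVED = 0x17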